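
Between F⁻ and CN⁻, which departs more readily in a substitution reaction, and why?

F⁻

F⁻ is the better leaving group.
pKₐ(HF) ≈ 3.2 versus pKₐ(HCN) ≈ 9.2: F⁻ is the much weaker base.
Small and strongly basic; the poor halide leaving group.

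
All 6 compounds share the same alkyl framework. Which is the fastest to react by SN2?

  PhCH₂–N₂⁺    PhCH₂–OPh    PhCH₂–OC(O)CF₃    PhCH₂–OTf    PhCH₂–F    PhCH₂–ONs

PhCH₂–N₂⁺

With the same alkyl group throughout, only the leaving group differentiates the rates.
Rank by basicity of the departing species: weakest base leaves most easily.
PhCH₂–N₂⁺ loses N₂: no meaningful conjugate acid; N₂ departs as an exceptionally stable neutral molecule
PhCH₂–OTf loses OTf⁻: pKₐ(CF₃SO₃H (triflic acid)) ≈ -14
PhCH₂–ONs loses ONs⁻: pKₐ(p-O₂NC₆H₄SO₃H) ≈ -3.5
PhCH₂–OC(O)CF₃ loses CF₃COO⁻: pKₐ(CF₃COOH) ≈ 0.2
PhCH₂–F loses F⁻: pKₐ(HF) ≈ 3.2
PhCH₂–OPh loses PhO⁻: pKₐ(C₆H₅OH (phenol)) ≈ 10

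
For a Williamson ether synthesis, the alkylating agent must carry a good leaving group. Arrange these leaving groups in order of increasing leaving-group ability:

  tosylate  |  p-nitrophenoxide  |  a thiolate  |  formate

tosylate: pKₐ(p-CH₃C₆H₄SO₃H (TsOH)) ≈ -2.8
formate: pKₐ(HCOOH) ≈ 3.8 — resonance-stabilised carboxylate
p-nitrophenoxide: pKₐ(p-nitrophenol) ≈ 7.2
a thiolate: pKₐ(RSH (a thiol)) ≈ 10.5
Reversing gives the worst-to-best order requested.

a thiolate < p-nitrophenoxide < formate < tosylate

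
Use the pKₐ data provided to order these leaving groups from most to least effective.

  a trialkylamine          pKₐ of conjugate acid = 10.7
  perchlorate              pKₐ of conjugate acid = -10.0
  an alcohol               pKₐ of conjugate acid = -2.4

perchlorate > an alcohol > a trialkylamine

Lower conjugate-acid pKₐ ⇒ weaker base ⇒ better leaving group.
Sorting by the given values: perchlorate (-10.0), an alcohol (-2.4), a trialkylamine (10.7).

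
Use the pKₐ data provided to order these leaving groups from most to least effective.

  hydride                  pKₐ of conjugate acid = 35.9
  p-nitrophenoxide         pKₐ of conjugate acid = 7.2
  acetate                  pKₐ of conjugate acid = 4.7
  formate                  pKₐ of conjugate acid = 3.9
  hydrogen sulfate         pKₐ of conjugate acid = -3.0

Lower conjugate-acid pKₐ ⇒ weaker base ⇒ better leaving group.
Sorting by the given values: hydrogen sulfate (-3.0), formate (3.9), acetate (4.7), p-nitrophenoxide (7.2), hydride (35.9).

hydrogen sulfate > formate > acetate > p-nitrophenoxide > hydride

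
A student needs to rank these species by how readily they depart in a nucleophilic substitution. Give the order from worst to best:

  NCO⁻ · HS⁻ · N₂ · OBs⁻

HS⁻ < NCO⁻ < OBs⁻ < N₂

N₂: no meaningful conjugate acid; N₂ departs as an exceptionally stable neutral molecule
OBs⁻: pKₐ(p-BrC₆H₄SO₃H) ≈ -2.8
NCO⁻: pKₐ(HOCN) ≈ 3.5
HS⁻: pKₐ(H₂S) ≈ 7
Reversing gives the worst-to-best order requested.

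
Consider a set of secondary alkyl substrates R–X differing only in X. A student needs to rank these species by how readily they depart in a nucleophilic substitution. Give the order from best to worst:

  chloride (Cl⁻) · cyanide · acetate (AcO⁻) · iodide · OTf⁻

OTf⁻ > iodide > chloride (Cl⁻) > acetate (AcO⁻) > cyanide

A good leaving group is a weak base: the lower the pKₐ of its conjugate acid, the more readily it departs.
OTf⁻: pKₐ(CF₃SO₃H (triflic acid)) ≈ -14
iodide: pKₐ(HI) ≈ -10
chloride (Cl⁻): pKₐ(HCl) ≈ -7 — moderately weak base
acetate (AcO⁻): pKₐ(CH₃COOH) ≈ 4.8
cyanide: pKₐ(HCN) ≈ 9.2 — sp carbon stabilises the charge somewhat, but still a poor LG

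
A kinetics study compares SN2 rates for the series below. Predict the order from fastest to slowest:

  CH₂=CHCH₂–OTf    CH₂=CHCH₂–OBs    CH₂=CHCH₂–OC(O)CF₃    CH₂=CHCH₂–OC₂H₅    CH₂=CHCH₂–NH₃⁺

CH₂=CHCH₂–OTf > CH₂=CHCH₂–OBs > CH₂=CHCH₂–OC(O)CF₃ > CH₂=CHCH₂–NH₃⁺ > CH₂=CHCH₂–OC₂H₅

With the same alkyl group throughout, only the leaving group differentiates the rates.
The more stable X⁻ (or X) is on its own — i.e. the weaker a base it is — the better a leaving group it makes.
CH₂=CHCH₂–OTf loses OTf⁻: pKₐ(CF₃SO₃H (triflic acid)) ≈ -14
CH₂=CHCH₂–OBs loses OBs⁻: pKₐ(p-BrC₆H₄SO₃H) ≈ -2.8
CH₂=CHCH₂–OC(O)CF₃ loses CF₃COO⁻: pKₐ(CF₃COOH) ≈ 0.2
CH₂=CHCH₂–NH₃⁺ loses NH₃: pKₐ(NH₄⁺) ≈ 9.2
CH₂=CHCH₂–OC₂H₅ loses CH₃CH₂O⁻: pKₐ(CH₃CH₂OH) ≈ 16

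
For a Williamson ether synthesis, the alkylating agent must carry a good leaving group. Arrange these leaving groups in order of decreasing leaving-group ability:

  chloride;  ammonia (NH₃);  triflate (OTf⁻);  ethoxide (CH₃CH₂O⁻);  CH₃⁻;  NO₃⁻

triflate (OTf⁻): pKₐ(CF₃SO₃H (triflic acid)) ≈ -14 — charge spread over three oxygens and a CF₃ group; the premier leaving group in synthesis
chloride: pKₐ(HCl) ≈ -7
NO₃⁻: pKₐ(HNO₃) ≈ -1.3 — resonance-delocalised over three oxygens
ammonia (NH₃): pKₐ(NH₄⁺) ≈ 9.2 — neutral but moderately basic; leaves from R–NH₃⁺
ethoxide (CH₃CH₂O⁻): pKₐ(CH₃CH₂OH) ≈ 16 — strong base; alkoxides do not leave unassisted
CH₃⁻: pKₐ(CH₄) ≈ 48 — unstabilised carbanion; the worst conceivable leaving group

triflate (OTf⁻) > chloride > NO₃⁻ > ammonia (NH₃) > ethoxide (CH₃CH₂O⁻) > CH₃⁻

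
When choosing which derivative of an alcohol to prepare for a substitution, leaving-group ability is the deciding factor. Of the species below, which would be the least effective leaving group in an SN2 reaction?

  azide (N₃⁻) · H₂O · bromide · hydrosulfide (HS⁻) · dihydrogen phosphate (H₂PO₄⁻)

Rank by basicity of the departing species: weakest base leaves most easily.
bromide: pKₐ(HBr) ≈ -9
H₂O: pKₐ(H₃O⁺) ≈ -1.7
dihydrogen phosphate (H₂PO₄⁻): pKₐ(H₃PO₄) ≈ 2.1
azide (N₃⁻): pKₐ(HN₃) ≈ 4.7
hydrosulfide (HS⁻): pKₐ(H₂S) ≈ 7

hydrosulfide (HS⁻)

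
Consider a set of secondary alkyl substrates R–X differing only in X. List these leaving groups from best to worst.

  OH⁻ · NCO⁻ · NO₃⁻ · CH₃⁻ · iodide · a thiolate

Rank by basicity of the departing species: weakest base leaves most easily.
iodide: pKₐ(HI) ≈ -10
NO₃⁻: pKₐ(HNO₃) ≈ -1.3
NCO⁻: pKₐ(HOCN) ≈ 3.5
a thiolate: pKₐ(RSH (a thiol)) ≈ 10.5
OH⁻: pKₐ(H₂O) ≈ 15.7
CH₃⁻: pKₐ(CH₄) ≈ 48

iodide > NO₃⁻ > NCO⁻ > a thiolate > OH⁻ > CH₃⁻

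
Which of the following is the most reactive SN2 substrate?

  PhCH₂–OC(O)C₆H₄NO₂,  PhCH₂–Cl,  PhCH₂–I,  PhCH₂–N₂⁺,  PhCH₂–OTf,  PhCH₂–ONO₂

PhCH₂–N₂⁺

The skeletons are identical, so relative rate is governed entirely by leaving-group ability.
The more stable X⁻ (or X) is on its own — i.e. the weaker a base it is — the better a leaving group it makes.
PhCH₂–N₂⁺ loses N₂: no meaningful conjugate acid; N₂ departs as an exceptionally stable neutral molecule
PhCH₂–OTf loses OTf⁻: pKₐ(CF₃SO₃H (triflic acid)) ≈ -14
PhCH₂–I loses I⁻: pKₐ(HI) ≈ -10
PhCH₂–Cl loses Cl⁻: pKₐ(HCl) ≈ -7
PhCH₂–ONO₂ loses NO₃⁻: pKₐ(HNO₃) ≈ -1.3
PhCH₂–OC(O)C₆H₄NO₂ loses p-O₂N–C₆H₄–COO⁻: pKₐ(p-nitrobenzoic acid) ≈ 3.4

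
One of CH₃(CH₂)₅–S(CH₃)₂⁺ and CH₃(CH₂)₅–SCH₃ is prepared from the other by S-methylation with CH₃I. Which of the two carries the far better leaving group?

From CH₃(CH₂)₅–SCH₃ the departing group would be RS⁻ (pKₐ(RSH (a thiol)) ≈ 10.5). Moderately basic; rarely leaves without activation.
From CH₃(CH₂)₅–S(CH₃)₂⁺ the leaving group is SR'₂ (pKₐ(R'₂SH⁺) ≈ -7). Neutral; leaves from a sulfonium salt (R–SR'₂⁺).
S-methylation with CH₃I works by allowing neutral dimethyl sulfide, rather than methanethiolate, to depart, making CH₃(CH₂)₅–S(CH₃)₂⁺ enormously more reactive.

CH₃(CH₂)₅–S(CH₃)₂⁺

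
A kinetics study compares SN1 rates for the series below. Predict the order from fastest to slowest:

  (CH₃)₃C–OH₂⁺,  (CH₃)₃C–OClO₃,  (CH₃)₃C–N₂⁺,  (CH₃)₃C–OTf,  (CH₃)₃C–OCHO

(CH₃)₃C–N₂⁺ > (CH₃)₃C–OTf > (CH₃)₃C–OClO₃ > (CH₃)₃C–OH₂⁺ > (CH₃)₃C–OCHO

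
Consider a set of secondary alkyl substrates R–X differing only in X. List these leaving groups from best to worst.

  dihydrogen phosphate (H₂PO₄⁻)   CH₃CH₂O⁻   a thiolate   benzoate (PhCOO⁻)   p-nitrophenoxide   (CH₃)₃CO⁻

dihydrogen phosphate (H₂PO₄⁻): pKₐ(H₃PO₄) ≈ 2.1
benzoate (PhCOO⁻): pKₐ(C₆H₅COOH) ≈ 4.2
p-nitrophenoxide: pKₐ(p-nitrophenol) ≈ 7.2
a thiolate: pKₐ(RSH (a thiol)) ≈ 10.5
CH₃CH₂O⁻: pKₐ(CH₃CH₂OH) ≈ 16
(CH₃)₃CO⁻: pKₐ(t-BuOH) ≈ 18

dihydrogen phosphate (H₂PO₄⁻) > benzoate (PhCOO⁻) > p-nitrophenoxide > a thiolate > CH₃CH₂O⁻ > (CH₃)₃CO⁻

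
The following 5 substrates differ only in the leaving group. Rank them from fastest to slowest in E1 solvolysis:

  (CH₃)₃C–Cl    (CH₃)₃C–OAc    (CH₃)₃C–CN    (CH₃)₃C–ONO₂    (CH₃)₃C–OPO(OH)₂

(CH₃)₃C–Cl > (CH₃)₃C–ONO₂ > (CH₃)₃C–OPO(OH)₂ > (CH₃)₃C–OAc > (CH₃)₃C–CN

The skeletons are identical, so relative rate is governed entirely by leaving-group ability.
The more stable X⁻ (or X) is on its own — i.e. the weaker a base it is — the better a leaving group it makes.
(CH₃)₃C–Cl loses Cl⁻: pKₐ(HCl) ≈ -7
(CH₃)₃C–ONO₂ loses NO₃⁻: pKₐ(HNO₃) ≈ -1.3
(CH₃)₃C–OPO(OH)₂ loses H₂PO₄⁻: pKₐ(H₃PO₄) ≈ 2.1
(CH₃)₃C–OAc loses AcO⁻: pKₐ(CH₃COOH) ≈ 4.8
(CH₃)₃C–CN loses CN⁻: pKₐ(HCN) ≈ 9.2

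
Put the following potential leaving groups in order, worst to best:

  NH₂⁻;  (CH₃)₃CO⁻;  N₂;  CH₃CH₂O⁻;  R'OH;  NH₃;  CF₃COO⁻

NH₂⁻ < (CH₃)₃CO⁻ < CH₃CH₂O⁻ < NH₃ < CF₃COO⁻ < R'OH < N₂

N₂: no meaningful conjugate acid; N₂ departs as an exceptionally stable neutral molecule
R'OH: pKₐ(R'OH₂⁺) ≈ -2.4
CF₃COO⁻: pKₐ(CF₃COOH) ≈ 0.2
NH₃: pKₐ(NH₄⁺) ≈ 9.2 — neutral but moderately basic; leaves from R–NH₃⁺
CH₃CH₂O⁻: pKₐ(CH₃CH₂OH) ≈ 16
(CH₃)₃CO⁻: pKₐ(t-BuOH) ≈ 18 — bulky, strongly basic alkoxide
NH₂⁻: pKₐ(NH₃) ≈ 38 — extremely strong base; never a leaving group
Reversing gives the worst-to-best order requested.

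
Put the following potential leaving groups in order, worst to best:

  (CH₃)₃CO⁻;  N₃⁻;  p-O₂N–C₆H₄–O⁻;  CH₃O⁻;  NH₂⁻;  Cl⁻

Rank by basicity of the departing species: weakest base leaves most easily.
Cl⁻: pKₐ(HCl) ≈ -7 — moderately weak base
N₃⁻: pKₐ(HN₃) ≈ 4.7
p-O₂N–C₆H₄–O⁻: pKₐ(p-nitrophenol) ≈ 7.2
CH₃O⁻: pKₐ(CH₃OH) ≈ 15.5
(CH₃)₃CO⁻: pKₐ(t-BuOH) ≈ 18 — bulky, strongly basic alkoxide
NH₂⁻: pKₐ(NH₃) ≈ 38 — extremely strong base; never a leaving group
The question asks for worst first, so the sequence is read in increasing leaving-group ability.

NH₂⁻ < (CH₃)₃CO⁻ < CH₃O⁻ < p-O₂N–C₆H₄–O⁻ < N₃⁻ < Cl⁻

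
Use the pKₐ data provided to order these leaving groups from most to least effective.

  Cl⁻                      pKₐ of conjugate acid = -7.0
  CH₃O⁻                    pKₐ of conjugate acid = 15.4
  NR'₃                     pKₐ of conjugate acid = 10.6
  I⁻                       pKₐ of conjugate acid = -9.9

I⁻ > Cl⁻ > NR'₃ > CH₃O⁻

Lower conjugate-acid pKₐ ⇒ weaker base ⇒ better leaving group.
Sorting by the given values: I⁻ (-9.9), Cl⁻ (-7.0), NR'₃ (10.6), CH₃O⁻ (15.4).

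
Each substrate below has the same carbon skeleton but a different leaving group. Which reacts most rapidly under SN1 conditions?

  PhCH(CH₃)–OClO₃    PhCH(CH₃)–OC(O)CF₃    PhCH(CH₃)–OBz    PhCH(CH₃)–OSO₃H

PhCH(CH₃)–OClO₃

With the same alkyl group throughout, only the leaving group differentiates the rates.
A good leaving group is a weak base: the lower the pKₐ of its conjugate acid, the more readily it departs.
PhCH(CH₃)–OClO₃ loses ClO₄⁻: pKₐ(HClO₄) ≈ -10
PhCH(CH₃)–OSO₃H loses HSO₄⁻: pKₐ(H₂SO₄) ≈ -3
PhCH(CH₃)–OC(O)CF₃ loses CF₃COO⁻: pKₐ(CF₃COOH) ≈ 0.2
PhCH(CH₃)–OBz loses PhCOO⁻: pKₐ(C₆H₅COOH) ≈ 4.2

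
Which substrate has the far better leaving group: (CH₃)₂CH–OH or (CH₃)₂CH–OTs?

(CH₃)₂CH–OTs

From (CH₃)₂CH–OH the departing group would be OH⁻ (pKₐ(H₂O) ≈ 15.7). Strong base; essentially never leaves without prior activation.
From (CH₃)₂CH–OTs the leaving group is OTs⁻ (pKₐ(p-CH₃C₆H₄SO₃H (TsOH)) ≈ -2.8). Resonance-delocalised arenesulfonate.
(In practice (CH₃)₂CH–OTs is made from (CH₃)₂CH–OH by treatment with TsCl / pyridine, converting the hydroxyl into a tosylate.)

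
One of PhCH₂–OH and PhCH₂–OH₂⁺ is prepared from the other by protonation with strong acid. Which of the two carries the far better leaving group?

PhCH₂–OH₂⁺

From PhCH₂–OH the departing group would be OH⁻ (pKₐ(H₂O) ≈ 15.7). Strong base; essentially never leaves without prior activation.
From PhCH₂–OH₂⁺ the leaving group is H₂O (pKₐ(H₃O⁺) ≈ -1.7). Neutral; leaves from a protonated alcohol (R–OH₂⁺).
Protonation with strong acid works by converting the leaving group from hydroxide to neutral water, making PhCH₂–OH₂⁺ enormously more reactive.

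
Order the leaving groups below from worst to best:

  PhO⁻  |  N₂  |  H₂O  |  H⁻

H⁻ < PhO⁻ < H₂O < N₂

Leaving-group ability tracks the stability of the departed species; conjugate-acid pKₐ is the usual yardstick (lower pKₐ → better LG).
N₂: no meaningful conjugate acid; N₂ departs as an exceptionally stable neutral molecule
H₂O: pKₐ(H₃O⁺) ≈ -1.7
PhO⁻: pKₐ(C₆H₅OH (phenol)) ≈ 10
H⁻: pKₐ(H₂) ≈ 36
The question asks for worst first, so the sequence is read in increasing leaving-group ability.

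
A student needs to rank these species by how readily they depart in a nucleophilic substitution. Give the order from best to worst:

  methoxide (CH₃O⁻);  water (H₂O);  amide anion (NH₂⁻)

water (H₂O) > methoxide (CH₃O⁻) > amide anion (NH₂⁻)

water (H₂O): pKₐ(H₃O⁺) ≈ -1.7
methoxide (CH₃O⁻): pKₐ(CH₃OH) ≈ 15.5 — strong base; alkoxides do not leave unassisted
amide anion (NH₂⁻): pKₐ(NH₃) ≈ 38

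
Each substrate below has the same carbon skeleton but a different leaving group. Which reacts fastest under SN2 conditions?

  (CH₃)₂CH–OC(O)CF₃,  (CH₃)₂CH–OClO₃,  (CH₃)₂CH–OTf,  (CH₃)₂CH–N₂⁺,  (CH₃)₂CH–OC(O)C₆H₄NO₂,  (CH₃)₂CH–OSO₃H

(CH₃)₂CH–N₂⁺

Identical carbon frameworks mean the comparison reduces to leaving-group quality.
A good leaving group is a weak base: the lower the pKₐ of its conjugate acid, the more readily it departs.
(CH₃)₂CH–N₂⁺ loses N₂: no meaningful conjugate acid; N₂ departs as an exceptionally stable neutral molecule
(CH₃)₂CH–OTf loses OTf⁻: pKₐ(CF₃SO₃H (triflic acid)) ≈ -14
(CH₃)₂CH–OClO₃ loses ClO₄⁻: pKₐ(HClO₄) ≈ -10
(CH₃)₂CH–OSO₃H loses HSO₄⁻: pKₐ(H₂SO₄) ≈ -3
(CH₃)₂CH–OC(O)CF₃ loses CF₃COO⁻: pKₐ(CF₃COOH) ≈ 0.2
(CH₃)₂CH–OC(O)C₆H₄NO₂ loses p-O₂N–C₆H₄–COO⁻: pKₐ(p-nitrobenzoic acid) ≈ 3.4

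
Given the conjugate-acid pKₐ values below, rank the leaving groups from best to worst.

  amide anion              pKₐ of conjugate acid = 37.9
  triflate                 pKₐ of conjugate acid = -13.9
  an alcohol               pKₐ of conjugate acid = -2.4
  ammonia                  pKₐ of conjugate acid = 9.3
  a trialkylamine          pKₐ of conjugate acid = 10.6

triflate > an alcohol > ammonia > a trialkylamine > amide anion

Lower conjugate-acid pKₐ ⇒ weaker base ⇒ better leaving group.
Sorting by the given values: triflate (-13.9), an alcohol (-2.4), ammonia (9.3), a trialkylamine (10.6), amide anion (37.9).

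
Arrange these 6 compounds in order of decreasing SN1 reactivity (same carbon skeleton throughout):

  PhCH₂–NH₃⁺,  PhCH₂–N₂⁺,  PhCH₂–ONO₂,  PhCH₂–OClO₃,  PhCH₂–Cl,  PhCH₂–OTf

The skeletons are identical, so relative rate is governed entirely by leaving-group ability.
Leaving-group ability tracks the stability of the departed species; conjugate-acid pKₐ is the usual yardstick (lower pKₐ → better LG).
PhCH₂–N₂⁺ loses N₂: no meaningful conjugate acid; N₂ departs as an exceptionally stable neutral molecule
PhCH₂–OTf loses OTf⁻: pKₐ(CF₃SO₃H (triflic acid)) ≈ -14
PhCH₂–OClO₃ loses ClO₄⁻: pKₐ(HClO₄) ≈ -10
PhCH₂–Cl loses Cl⁻: pKₐ(HCl) ≈ -7
PhCH₂–ONO₂ loses NO₃⁻: pKₐ(HNO₃) ≈ -1.3
PhCH₂–NH₃⁺ loses NH₃: pKₐ(NH₄⁺) ≈ 9.2

PhCH₂–N₂⁺ > PhCH₂–OTf > PhCH₂–OClO₃ > PhCH₂–Cl > PhCH₂–ONO₂ > PhCH₂–NH₃⁺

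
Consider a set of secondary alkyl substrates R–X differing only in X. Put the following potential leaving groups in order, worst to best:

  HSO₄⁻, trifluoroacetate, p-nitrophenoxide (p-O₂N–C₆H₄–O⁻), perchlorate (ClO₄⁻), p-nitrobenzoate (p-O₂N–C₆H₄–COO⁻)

p-nitrophenoxide (p-O₂N–C₆H₄–O⁻) < p-nitrobenzoate (p-O₂N–C₆H₄–COO⁻) < trifluoroacetate < HSO₄⁻ < perchlorate (ClO₄⁻)

perchlorate (ClO₄⁻): pKₐ(HClO₄) ≈ -10
HSO₄⁻: pKₐ(H₂SO₄) ≈ -3
trifluoroacetate: pKₐ(CF₃COOH) ≈ 0.2 — strongly electron-withdrawing CF₃ stabilises the carboxylate
p-nitrobenzoate (p-O₂N–C₆H₄–COO⁻): pKₐ(p-nitrobenzoic acid) ≈ 3.4
p-nitrophenoxide (p-O₂N–C₆H₄–O⁻): pKₐ(p-nitrophenol) ≈ 7.2
The question asks for worst first, so the sequence is read in increasing leaving-group ability.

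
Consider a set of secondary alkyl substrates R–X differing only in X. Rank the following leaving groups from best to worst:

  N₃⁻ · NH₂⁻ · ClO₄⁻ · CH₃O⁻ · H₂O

ClO₄⁻ > H₂O > N₃⁻ > CH₃O⁻ > NH₂⁻

A good leaving group is a weak base: the lower the pKₐ of its conjugate acid, the more readily it departs.
ClO₄⁻: pKₐ(HClO₄) ≈ -10
H₂O: pKₐ(H₃O⁺) ≈ -1.7 — neutral; leaves from a protonated alcohol (R–OH₂⁺)
N₃⁻: pKₐ(HN₃) ≈ 4.7
CH₃O⁻: pKₐ(CH₃OH) ≈ 15.5 — strong base; alkoxides do not leave unassisted
NH₂⁻: pKₐ(NH₃) ≈ 38 — extremely strong base; never a leaving group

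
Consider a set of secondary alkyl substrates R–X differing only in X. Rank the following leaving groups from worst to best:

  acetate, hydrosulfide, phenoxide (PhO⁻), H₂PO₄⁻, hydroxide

Rank by basicity of the departing species: weakest base leaves most easily.
H₂PO₄⁻: pKₐ(H₃PO₄) ≈ 2.1
acetate: pKₐ(CH₃COOH) ≈ 4.8
hydrosulfide: pKₐ(H₂S) ≈ 7
phenoxide (PhO⁻): pKₐ(C₆H₅OH (phenol)) ≈ 10
hydroxide: pKₐ(H₂O) ≈ 15.7
Listed from poorest to best leaving group as asked.

hydroxide < phenoxide (PhO⁻) < hydrosulfide < acetate < H₂PO₄⁻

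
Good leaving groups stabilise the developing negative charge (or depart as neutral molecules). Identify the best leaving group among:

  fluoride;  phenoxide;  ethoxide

fluoride

fluoride: pKₐ(HF) ≈ 3.2
phenoxide: pKₐ(C₆H₅OH (phenol)) ≈ 10
ethoxide: pKₐ(CH₃CH₂OH) ≈ 16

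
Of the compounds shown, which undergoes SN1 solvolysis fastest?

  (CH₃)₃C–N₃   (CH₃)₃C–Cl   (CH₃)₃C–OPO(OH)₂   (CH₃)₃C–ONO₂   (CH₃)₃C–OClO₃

Identical carbon frameworks mean the comparison reduces to leaving-group quality.
A good leaving group is a weak base: the lower the pKₐ of its conjugate acid, the more readily it departs.
(CH₃)₃C–OClO₃ loses ClO₄⁻: pKₐ(HClO₄) ≈ -10
(CH₃)₃C–Cl loses Cl⁻: pKₐ(HCl) ≈ -7
(CH₃)₃C–ONO₂ loses NO₃⁻: pKₐ(HNO₃) ≈ -1.3
(CH₃)₃C–OPO(OH)₂ loses H₂PO₄⁻: pKₐ(H₃PO₄) ≈ 2.1
(CH₃)₃C–N₃ loses N₃⁻: pKₐ(HN₃) ≈ 4.7

(CH₃)₃C–OClO₃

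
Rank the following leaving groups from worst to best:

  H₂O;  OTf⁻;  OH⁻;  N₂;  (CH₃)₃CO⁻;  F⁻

(CH₃)₃CO⁻ < OH⁻ < F⁻ < H₂O < OTf⁻ < N₂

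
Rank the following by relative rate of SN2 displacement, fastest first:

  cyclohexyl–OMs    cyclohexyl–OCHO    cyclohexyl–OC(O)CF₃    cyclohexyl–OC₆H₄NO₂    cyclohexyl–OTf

cyclohexyl–OTf > cyclohexyl–OMs > cyclohexyl–OC(O)CF₃ > cyclohexyl–OCHO > cyclohexyl–OC₆H₄NO₂

Same R in every case — rank the leaving groups.
Leaving-group ability tracks the stability of the departed species; conjugate-acid pKₐ is the usual yardstick (lower pKₐ → better LG).
cyclohexyl–OTf loses OTf⁻: pKₐ(CF₃SO₃H (triflic acid)) ≈ -14
cyclohexyl–OMs loses OMs⁻: pKₐ(CH₃SO₃H (MsOH)) ≈ -1.9
cyclohexyl–OC(O)CF₃ loses CF₃COO⁻: pKₐ(CF₃COOH) ≈ 0.2
cyclohexyl–OCHO loses HCOO⁻: pKₐ(HCOOH) ≈ 3.8
cyclohexyl–OC₆H₄NO₂ loses p-O₂N–C₆H₄–O⁻: pKₐ(p-nitrophenol) ≈ 7.2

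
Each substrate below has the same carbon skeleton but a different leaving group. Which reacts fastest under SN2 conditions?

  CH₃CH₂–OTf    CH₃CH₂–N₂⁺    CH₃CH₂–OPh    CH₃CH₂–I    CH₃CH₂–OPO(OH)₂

CH₃CH₂–N₂⁺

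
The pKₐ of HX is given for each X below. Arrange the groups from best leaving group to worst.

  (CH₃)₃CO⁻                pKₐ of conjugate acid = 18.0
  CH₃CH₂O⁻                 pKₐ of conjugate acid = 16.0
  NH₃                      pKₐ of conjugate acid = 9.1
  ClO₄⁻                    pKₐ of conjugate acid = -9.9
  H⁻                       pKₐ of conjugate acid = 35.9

Lower conjugate-acid pKₐ ⇒ weaker base ⇒ better leaving group.
Sorting by the given values: ClO₄⁻ (-9.9), NH₃ (9.1), CH₃CH₂O⁻ (16.0), (CH₃)₃CO⁻ (18.0), H⁻ (35.9).

ClO₄⁻ > NH₃ > CH₃CH₂O⁻ > (CH₃)₃CO⁻ > H⁻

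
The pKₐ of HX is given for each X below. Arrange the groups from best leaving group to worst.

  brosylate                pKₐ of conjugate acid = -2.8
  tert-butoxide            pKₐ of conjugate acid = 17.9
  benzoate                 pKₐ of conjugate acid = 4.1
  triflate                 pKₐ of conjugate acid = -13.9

triflate > brosylate > benzoate > tert-butoxide

Lower conjugate-acid pKₐ ⇒ weaker base ⇒ better leaving group.
Sorting by the given values: triflate (-13.9), brosylate (-2.8), benzoate (4.1), tert-butoxide (17.9).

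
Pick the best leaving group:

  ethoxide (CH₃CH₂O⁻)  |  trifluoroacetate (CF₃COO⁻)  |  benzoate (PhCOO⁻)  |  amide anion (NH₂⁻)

Rank by basicity of the departing species: weakest base leaves most easily.
trifluoroacetate (CF₃COO⁻): pKₐ(CF₃COOH) ≈ 0.2
benzoate (PhCOO⁻): pKₐ(C₆H₅COOH) ≈ 4.2
ethoxide (CH₃CH₂O⁻): pKₐ(CH₃CH₂OH) ≈ 16
amide anion (NH₂⁻): pKₐ(NH₃) ≈ 38

trifluoroacetate (CF₃COO⁻)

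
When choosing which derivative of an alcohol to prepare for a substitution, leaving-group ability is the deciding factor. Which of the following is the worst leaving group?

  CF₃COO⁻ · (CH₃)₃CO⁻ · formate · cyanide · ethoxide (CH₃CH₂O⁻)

CF₃COO⁻: pKₐ(CF₃COOH) ≈ 0.2
formate: pKₐ(HCOOH) ≈ 3.8
cyanide: pKₐ(HCN) ≈ 9.2
ethoxide (CH₃CH₂O⁻): pKₐ(CH₃CH₂OH) ≈ 16
(CH₃)₃CO⁻: pKₐ(t-BuOH) ≈ 18

(CH₃)₃CO⁻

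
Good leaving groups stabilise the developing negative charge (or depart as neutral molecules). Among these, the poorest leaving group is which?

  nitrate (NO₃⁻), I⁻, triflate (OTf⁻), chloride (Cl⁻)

Leaving-group ability tracks the stability of the departed species; conjugate-acid pKₐ is the usual yardstick (lower pKₐ → better LG).
triflate (OTf⁻): pKₐ(CF₃SO₃H (triflic acid)) ≈ -14
I⁻: pKₐ(HI) ≈ -10
chloride (Cl⁻): pKₐ(HCl) ≈ -7
nitrate (NO₃⁻): pKₐ(HNO₃) ≈ -1.3

nitrate (NO₃⁻)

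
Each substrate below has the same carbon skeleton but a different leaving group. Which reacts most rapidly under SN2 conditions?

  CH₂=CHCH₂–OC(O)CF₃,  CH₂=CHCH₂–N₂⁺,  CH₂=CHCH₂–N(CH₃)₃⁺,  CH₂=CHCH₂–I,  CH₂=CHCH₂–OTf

With the same alkyl group throughout, only the leaving group differentiates the rates.
Rank by basicity of the departing species: weakest base leaves most easily.
CH₂=CHCH₂–N₂⁺ loses N₂: no meaningful conjugate acid; N₂ departs as an exceptionally stable neutral molecule
CH₂=CHCH₂–OTf loses OTf⁻: pKₐ(CF₃SO₃H (triflic acid)) ≈ -14
CH₂=CHCH₂–I loses I⁻: pKₐ(HI) ≈ -10
CH₂=CHCH₂–OC(O)CF₃ loses CF₃COO⁻: pKₐ(CF₃COOH) ≈ 0.2
CH₂=CHCH₂–N(CH₃)₃⁺ loses NR'₃: pKₐ(R'₃NH⁺) ≈ 10.7

CH₂=CHCH₂–N₂⁺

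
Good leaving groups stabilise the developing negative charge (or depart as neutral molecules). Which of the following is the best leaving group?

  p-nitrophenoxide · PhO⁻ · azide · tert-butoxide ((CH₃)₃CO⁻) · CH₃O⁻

Leaving-group ability tracks the stability of the departed species; conjugate-acid pKₐ is the usual yardstick (lower pKₐ → better LG).
azide: pKₐ(HN₃) ≈ 4.7
p-nitrophenoxide: pKₐ(p-nitrophenol) ≈ 7.2
PhO⁻: pKₐ(C₆H₅OH (phenol)) ≈ 10
CH₃O⁻: pKₐ(CH₃OH) ≈ 15.5
tert-butoxide ((CH₃)₃CO⁻): pKₐ(t-BuOH) ≈ 18

azide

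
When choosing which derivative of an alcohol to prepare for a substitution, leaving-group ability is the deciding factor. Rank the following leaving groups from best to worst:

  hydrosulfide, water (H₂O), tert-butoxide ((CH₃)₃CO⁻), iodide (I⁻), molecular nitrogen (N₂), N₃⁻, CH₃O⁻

molecular nitrogen (N₂) > iodide (I⁻) > water (H₂O) > N₃⁻ > hydrosulfide > CH₃O⁻ > tert-butoxide ((CH₃)₃CO⁻)

molecular nitrogen (N₂): no meaningful conjugate acid; N₂ departs as an exceptionally stable neutral molecule
iodide (I⁻): pKₐ(HI) ≈ -10 — large, highly polarisable; very weak base
water (H₂O): pKₐ(H₃O⁺) ≈ -1.7
N₃⁻: pKₐ(HN₃) ≈ 4.7 — linear, resonance-stabilised
hydrosulfide: pKₐ(H₂S) ≈ 7 — larger and more polarisable than the oxygen analogue
CH₃O⁻: pKₐ(CH₃OH) ≈ 15.5
tert-butoxide ((CH₃)₃CO⁻): pKₐ(t-BuOH) ≈ 18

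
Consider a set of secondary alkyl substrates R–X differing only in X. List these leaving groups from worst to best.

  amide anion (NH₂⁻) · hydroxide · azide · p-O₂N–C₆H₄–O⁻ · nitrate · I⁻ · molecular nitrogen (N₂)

A good leaving group is a weak base: the lower the pKₐ of its conjugate acid, the more readily it departs.
molecular nitrogen (N₂): no meaningful conjugate acid; N₂ departs as an exceptionally stable neutral molecule
I⁻: pKₐ(HI) ≈ -10 — large, highly polarisable; very weak base
nitrate: pKₐ(HNO₃) ≈ -1.3 — resonance-delocalised over three oxygens
azide: pKₐ(HN₃) ≈ 4.7 — linear, resonance-stabilised
p-O₂N–C₆H₄–O⁻: pKₐ(p-nitrophenol) ≈ 7.2 — nitro group delocalises the charge; the classic chromogenic LG
hydroxide: pKₐ(H₂O) ≈ 15.7 — strong base; essentially never leaves without prior activation
amide anion (NH₂⁻): pKₐ(NH₃) ≈ 38 — extremely strong base; never a leaving group
Reversing gives the worst-to-best order requested.

amide anion (NH₂⁻) < hydroxide < p-O₂N–C₆H₄–O⁻ < azide < nitrate < I⁻ < molecular nitrogen (N₂)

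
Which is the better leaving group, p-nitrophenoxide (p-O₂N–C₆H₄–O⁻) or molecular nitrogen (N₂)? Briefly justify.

molecular nitrogen (N₂)

molecular nitrogen (N₂) is the better leaving group.
N₂ is the ultimate leaving group — it departs as an exceptionally stable neutral molecule, whereas p-nitrophenoxide (p-O₂N–C₆H₄–O⁻) (pKₐ(p-nitrophenol) ≈ 7.2) is far more basic.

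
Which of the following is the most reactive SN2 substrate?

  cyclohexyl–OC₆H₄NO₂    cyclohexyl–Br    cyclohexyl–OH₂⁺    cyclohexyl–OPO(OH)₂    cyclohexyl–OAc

cyclohexyl–Br

The skeletons are identical, so relative rate is governed entirely by leaving-group ability.
The more stable X⁻ (or X) is on its own — i.e. the weaker a base it is — the better a leaving group it makes.
cyclohexyl–Br loses Br⁻: pKₐ(HBr) ≈ -9
cyclohexyl–OH₂⁺ loses H₂O: pKₐ(H₃O⁺) ≈ -1.7
cyclohexyl–OPO(OH)₂ loses H₂PO₄⁻: pKₐ(H₃PO₄) ≈ 2.1
cyclohexyl–OAc loses AcO⁻: pKₐ(CH₃COOH) ≈ 4.8
cyclohexyl–OC₆H₄NO₂ loses p-O₂N–C₆H₄–O⁻: pKₐ(p-nitrophenol) ≈ 7.2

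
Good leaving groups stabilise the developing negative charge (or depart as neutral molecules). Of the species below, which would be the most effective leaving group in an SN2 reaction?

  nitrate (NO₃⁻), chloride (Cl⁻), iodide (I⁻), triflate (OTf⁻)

triflate (OTf⁻): pKₐ(CF₃SO₃H (triflic acid)) ≈ -14
iodide (I⁻): pKₐ(HI) ≈ -10
chloride (Cl⁻): pKₐ(HCl) ≈ -7
nitrate (NO₃⁻): pKₐ(HNO₃) ≈ -1.3

triflate (OTf⁻)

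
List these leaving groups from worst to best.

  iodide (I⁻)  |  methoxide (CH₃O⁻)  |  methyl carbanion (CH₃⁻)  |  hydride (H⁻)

methyl carbanion (CH₃⁻) < hydride (H⁻) < methoxide (CH₃O⁻) < iodide (I⁻)

Rank by basicity of the departing species: weakest base leaves most easily.
iodide (I⁻): pKₐ(HI) ≈ -10
methoxide (CH₃O⁻): pKₐ(CH₃OH) ≈ 15.5
hydride (H⁻): pKₐ(H₂) ≈ 36
methyl carbanion (CH₃⁻): pKₐ(CH₄) ≈ 48
Reversing gives the worst-to-best order requested.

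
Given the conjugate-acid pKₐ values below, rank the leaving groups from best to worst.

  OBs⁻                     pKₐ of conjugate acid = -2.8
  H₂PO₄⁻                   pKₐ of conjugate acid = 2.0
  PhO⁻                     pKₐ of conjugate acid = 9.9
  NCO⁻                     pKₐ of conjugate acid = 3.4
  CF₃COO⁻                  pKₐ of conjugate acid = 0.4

OBs⁻ > CF₃COO⁻ > H₂PO₄⁻ > NCO⁻ > PhO⁻

Lower conjugate-acid pKₐ ⇒ weaker base ⇒ better leaving group.
Sorting by the given values: OBs⁻ (-2.8), CF₃COO⁻ (0.4), H₂PO₄⁻ (2.0), NCO⁻ (3.4), PhO⁻ (9.9).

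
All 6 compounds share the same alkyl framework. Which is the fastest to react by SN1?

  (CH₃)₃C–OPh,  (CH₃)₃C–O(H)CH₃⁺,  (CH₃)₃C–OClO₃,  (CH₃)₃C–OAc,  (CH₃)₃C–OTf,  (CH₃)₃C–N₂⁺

With the same alkyl group throughout, only the leaving group differentiates the rates.
Rank by basicity of the departing species: weakest base leaves most easily.
(CH₃)₃C–N₂⁺ loses N₂: no meaningful conjugate acid; N₂ departs as an exceptionally stable neutral molecule
(CH₃)₃C–OTf loses OTf⁻: pKₐ(CF₃SO₃H (triflic acid)) ≈ -14
(CH₃)₃C–OClO₃ loses ClO₄⁻: pKₐ(HClO₄) ≈ -10
(CH₃)₃C–O(H)CH₃⁺ loses R'OH: pKₐ(R'OH₂⁺) ≈ -2.4
(CH₃)₃C–OAc loses AcO⁻: pKₐ(CH₃COOH) ≈ 4.8
(CH₃)₃C–OPh loses PhO⁻: pKₐ(C₆H₅OH (phenol)) ≈ 10

(CH₃)₃C–N₂⁺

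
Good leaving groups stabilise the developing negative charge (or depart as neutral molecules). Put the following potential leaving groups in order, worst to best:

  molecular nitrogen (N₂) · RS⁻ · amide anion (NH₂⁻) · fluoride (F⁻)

The more stable X⁻ (or X) is on its own — i.e. the weaker a base it is — the better a leaving group it makes.
molecular nitrogen (N₂): no meaningful conjugate acid; N₂ departs as an exceptionally stable neutral molecule
fluoride (F⁻): pKₐ(HF) ≈ 3.2
RS⁻: pKₐ(RSH (a thiol)) ≈ 10.5
amide anion (NH₂⁻): pKₐ(NH₃) ≈ 38 — extremely strong base; never a leaving group
The question asks for worst first, so the sequence is read in increasing leaving-group ability.

amide anion (NH₂⁻) < RS⁻ < fluoride (F⁻) < molecular nitrogen (N₂)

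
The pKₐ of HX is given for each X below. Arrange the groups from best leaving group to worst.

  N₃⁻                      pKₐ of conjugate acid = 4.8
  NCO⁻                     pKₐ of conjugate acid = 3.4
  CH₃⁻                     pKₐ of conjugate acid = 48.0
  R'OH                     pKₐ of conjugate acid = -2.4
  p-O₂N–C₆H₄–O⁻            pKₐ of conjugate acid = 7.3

Lower conjugate-acid pKₐ ⇒ weaker base ⇒ better leaving group.
Sorting by the given values: R'OH (-2.4), NCO⁻ (3.4), N₃⁻ (4.8), p-O₂N–C₆H₄–O⁻ (7.3), CH₃⁻ (48.0).

R'OH > NCO⁻ > N₃⁻ > p-O₂N–C₆H₄–O⁻ > CH₃⁻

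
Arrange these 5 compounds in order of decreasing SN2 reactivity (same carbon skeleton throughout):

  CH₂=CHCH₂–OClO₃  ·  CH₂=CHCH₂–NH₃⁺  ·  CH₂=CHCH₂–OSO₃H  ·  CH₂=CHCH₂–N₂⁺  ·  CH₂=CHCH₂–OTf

The skeletons are identical, so relative rate is governed entirely by leaving-group ability.
Rank by basicity of the departing species: weakest base leaves most easily.
CH₂=CHCH₂–N₂⁺ loses N₂: no meaningful conjugate acid; N₂ departs as an exceptionally stable neutral molecule
CH₂=CHCH₂–OTf loses OTf⁻: pKₐ(CF₃SO₃H (triflic acid)) ≈ -14
CH₂=CHCH₂–OClO₃ loses ClO₄⁻: pKₐ(HClO₄) ≈ -10
CH₂=CHCH₂–OSO₃H loses HSO₄⁻: pKₐ(H₂SO₄) ≈ -3
CH₂=CHCH₂–NH₃⁺ loses NH₃: pKₐ(NH₄⁺) ≈ 9.2

CH₂=CHCH₂–N₂⁺ > CH₂=CHCH₂–OTf > CH₂=CHCH₂–OClO₃ > CH₂=CHCH₂–OSO₃H > CH₂=CHCH₂–NH₃⁺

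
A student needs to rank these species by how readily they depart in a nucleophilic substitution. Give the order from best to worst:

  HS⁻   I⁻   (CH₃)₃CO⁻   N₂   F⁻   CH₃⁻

Leaving-group ability tracks the stability of the departed species; conjugate-acid pKₐ is the usual yardstick (lower pKₐ → better LG).
N₂: no meaningful conjugate acid; N₂ departs as an exceptionally stable neutral molecule
I⁻: pKₐ(HI) ≈ -10
F⁻: pKₐ(HF) ≈ 3.2
HS⁻: pKₐ(H₂S) ≈ 7
(CH₃)₃CO⁻: pKₐ(t-BuOH) ≈ 18
CH₃⁻: pKₐ(CH₄) ≈ 48

N₂ > I⁻ > F⁻ > HS⁻ > (CH₃)₃CO⁻ > CH₃⁻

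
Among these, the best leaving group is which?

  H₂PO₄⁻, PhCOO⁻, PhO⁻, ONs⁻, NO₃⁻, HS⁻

Leaving-group ability tracks the stability of the departed species; conjugate-acid pKₐ is the usual yardstick (lower pKₐ → better LG).
ONs⁻: pKₐ(p-O₂NC₆H₄SO₃H) ≈ -3.5
NO₃⁻: pKₐ(HNO₃) ≈ -1.3
H₂PO₄⁻: pKₐ(H₃PO₄) ≈ 2.1
PhCOO⁻: pKₐ(C₆H₅COOH) ≈ 4.2
HS⁻: pKₐ(H₂S) ≈ 7
PhO⁻: pKₐ(C₆H₅OH (phenol)) ≈ 10

ONs⁻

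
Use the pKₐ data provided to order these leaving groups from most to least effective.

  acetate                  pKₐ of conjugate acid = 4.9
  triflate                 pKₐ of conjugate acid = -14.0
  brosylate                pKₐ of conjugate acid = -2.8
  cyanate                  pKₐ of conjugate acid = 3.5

triflate > brosylate > cyanate > acetate

Lower conjugate-acid pKₐ ⇒ weaker base ⇒ better leaving group.
Sorting by the given values: triflate (-14.0), brosylate (-2.8), cyanate (3.5), acetate (4.9).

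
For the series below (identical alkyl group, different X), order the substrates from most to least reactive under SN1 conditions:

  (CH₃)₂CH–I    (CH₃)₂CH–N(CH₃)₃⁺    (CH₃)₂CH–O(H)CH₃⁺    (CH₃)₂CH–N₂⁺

Same R in every case — rank the leaving groups.
Rank by basicity of the departing species: weakest base leaves most easily.
(CH₃)₂CH–N₂⁺ loses N₂: no meaningful conjugate acid; N₂ departs as an exceptionally stable neutral molecule
(CH₃)₂CH–I loses I⁻: pKₐ(HI) ≈ -10
(CH₃)₂CH–O(H)CH₃⁺ loses R'OH: pKₐ(R'OH₂⁺) ≈ -2.4
(CH₃)₂CH–N(CH₃)₃⁺ loses NR'₃: pKₐ(R'₃NH⁺) ≈ 10.7

(CH₃)₂CH–N₂⁺ > (CH₃)₂CH–I > (CH₃)₂CH–O(H)CH₃⁺ > (CH₃)₂CH–N(CH₃)₃⁺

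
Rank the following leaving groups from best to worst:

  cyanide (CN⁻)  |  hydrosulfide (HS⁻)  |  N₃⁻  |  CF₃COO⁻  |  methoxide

CF₃COO⁻ > N₃⁻ > hydrosulfide (HS⁻) > cyanide (CN⁻) > methoxide

The more stable X⁻ (or X) is on its own — i.e. the weaker a base it is — the better a leaving group it makes.
CF₃COO⁻: pKₐ(CF₃COOH) ≈ 0.2
N₃⁻: pKₐ(HN₃) ≈ 4.7
hydrosulfide (HS⁻): pKₐ(H₂S) ≈ 7
cyanide (CN⁻): pKₐ(HCN) ≈ 9.2
methoxide: pKₐ(CH₃OH) ≈ 15.5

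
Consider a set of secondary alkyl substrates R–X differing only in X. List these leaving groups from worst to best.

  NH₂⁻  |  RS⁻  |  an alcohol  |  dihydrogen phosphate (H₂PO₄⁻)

NH₂⁻ < RS⁻ < dihydrogen phosphate (H₂PO₄⁻) < an alcohol

Rank by basicity of the departing species: weakest base leaves most easily.
an alcohol: pKₐ(R'OH₂⁺) ≈ -2.4
dihydrogen phosphate (H₂PO₄⁻): pKₐ(H₃PO₄) ≈ 2.1
RS⁻: pKₐ(RSH (a thiol)) ≈ 10.5
NH₂⁻: pKₐ(NH₃) ≈ 38
The question asks for worst first, so the sequence is read in increasing leaving-group ability.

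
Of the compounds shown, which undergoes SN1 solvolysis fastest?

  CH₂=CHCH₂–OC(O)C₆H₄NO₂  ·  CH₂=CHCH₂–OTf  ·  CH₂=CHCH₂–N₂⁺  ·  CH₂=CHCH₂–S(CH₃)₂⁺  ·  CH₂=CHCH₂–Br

CH₂=CHCH₂–N₂⁺

Same R in every case — rank the leaving groups.
Rank by basicity of the departing species: weakest base leaves most easily.
CH₂=CHCH₂–N₂⁺ loses N₂: no meaningful conjugate acid; N₂ departs as an exceptionally stable neutral molecule
CH₂=CHCH₂–OTf loses OTf⁻: pKₐ(CF₃SO₃H (triflic acid)) ≈ -14
CH₂=CHCH₂–Br loses Br⁻: pKₐ(HBr) ≈ -9
CH₂=CHCH₂–S(CH₃)₂⁺ loses SR'₂: pKₐ(R'₂SH⁺) ≈ -7
CH₂=CHCH₂–OC(O)C₆H₄NO₂ loses p-O₂N–C₆H₄–COO⁻: pKₐ(p-nitrobenzoic acid) ≈ 3.4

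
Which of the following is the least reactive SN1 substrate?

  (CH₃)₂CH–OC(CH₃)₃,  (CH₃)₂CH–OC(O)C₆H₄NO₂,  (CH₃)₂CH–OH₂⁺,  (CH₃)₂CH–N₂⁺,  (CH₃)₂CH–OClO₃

(CH₃)₂CH–OC(CH₃)₃

The skeletons are identical, so relative rate is governed entirely by leaving-group ability.
A good leaving group is a weak base: the lower the pKₐ of its conjugate acid, the more readily it departs.
(CH₃)₂CH–N₂⁺ loses N₂: no meaningful conjugate acid; N₂ departs as an exceptionally stable neutral molecule
(CH₃)₂CH–OClO₃ loses ClO₄⁻: pKₐ(HClO₄) ≈ -10
(CH₃)₂CH–OH₂⁺ loses H₂O: pKₐ(H₃O⁺) ≈ -1.7
(CH₃)₂CH–OC(O)C₆H₄NO₂ loses p-O₂N–C₆H₄–COO⁻: pKₐ(p-nitrobenzoic acid) ≈ 3.4
(CH₃)₂CH–OC(CH₃)₃ loses (CH₃)₃CO⁻: pKₐ(t-BuOH) ≈ 18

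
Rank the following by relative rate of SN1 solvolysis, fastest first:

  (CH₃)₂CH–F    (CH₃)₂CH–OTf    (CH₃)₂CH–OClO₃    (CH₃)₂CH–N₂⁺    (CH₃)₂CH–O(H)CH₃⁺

(CH₃)₂CH–N₂⁺ > (CH₃)₂CH–OTf > (CH₃)₂CH–OClO₃ > (CH₃)₂CH–O(H)CH₃⁺ > (CH₃)₂CH–F

Identical carbon frameworks mean the comparison reduces to leaving-group quality.
Leaving-group ability tracks the stability of the departed species; conjugate-acid pKₐ is the usual yardstick (lower pKₐ → better LG).
(CH₃)₂CH–N₂⁺ loses N₂: no meaningful conjugate acid; N₂ departs as an exceptionally stable neutral molecule
(CH₃)₂CH–OTf loses OTf⁻: pKₐ(CF₃SO₃H (triflic acid)) ≈ -14
(CH₃)₂CH–OClO₃ loses ClO₄⁻: pKₐ(HClO₄) ≈ -10
(CH₃)₂CH–O(H)CH₃⁺ loses R'OH: pKₐ(R'OH₂⁺) ≈ -2.4
(CH₃)₂CH–F loses F⁻: pKₐ(HF) ≈ 3.2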